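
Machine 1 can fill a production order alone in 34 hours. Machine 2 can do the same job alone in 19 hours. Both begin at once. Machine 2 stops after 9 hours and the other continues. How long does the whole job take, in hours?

340/19 hours

In the first 9 hours the combined rate is 53/646, so 477/646 of the job is done, leaving 169/646.
After Machine 2 leaves the rate is 1/34 per hour; the remaining 169/646 takes 169/19 hours.
Total = 9 + 169/19 = 340/19 hours.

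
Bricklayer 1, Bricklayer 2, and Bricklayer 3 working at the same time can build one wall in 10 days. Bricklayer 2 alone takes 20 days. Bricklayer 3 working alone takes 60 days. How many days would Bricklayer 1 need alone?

30 days

Combined rate is 1/10 per day.
Known contribution: 1/20 + 1/60 = (3 + 1)/60 = 4/60 = 1/15 per day.
So Bricklayer 1's rate is 1/10 − 1/15 = 1/30, meaning 30 days alone.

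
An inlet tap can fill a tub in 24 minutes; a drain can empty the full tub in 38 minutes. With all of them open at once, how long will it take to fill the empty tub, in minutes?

456/7 minutes

Net rate = 1/24 − 1/38 = (19 − 12)/456 = 7/456 per minute.
Filling time = 1 ÷ (7/456) = 456/7 minutes.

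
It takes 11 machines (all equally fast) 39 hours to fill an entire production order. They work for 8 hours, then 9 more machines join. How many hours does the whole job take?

One machine does 1/429 of the job per hour.
After 8 hours with 11 machines, 8/39 is done (31/39 left).
With 20 machines the rate is 20/429, so the rest takes 31/39 ÷ 20/429 = 341/20 hours.
Total = 8 + 341/20 = 501/20 hours.

501/20 hours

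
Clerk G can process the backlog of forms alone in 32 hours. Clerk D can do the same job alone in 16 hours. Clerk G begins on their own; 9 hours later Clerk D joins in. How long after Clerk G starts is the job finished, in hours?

50/3 hours

In the first 9 hours Clerk G alone does 9/32 of the job, leaving 23/32.
Once everyone is working, combined rate: 1/32 + 1/16 = (1 + 2)/32 = 3/32 per hour.
Remaining 23/32 at 3/32 per hour takes 23/3 hours.
Total from the start = 9 + 23/3 = 50/3 hours.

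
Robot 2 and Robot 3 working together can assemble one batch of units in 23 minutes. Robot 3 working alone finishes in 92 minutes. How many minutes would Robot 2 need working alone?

Combined rate is 1/23 per minute.
Known contribution: 1/92 per minute.
So Robot 2's rate is 1/23 − 1/92 = 3/92, meaning 92/3 minutes alone.

92/3 minutes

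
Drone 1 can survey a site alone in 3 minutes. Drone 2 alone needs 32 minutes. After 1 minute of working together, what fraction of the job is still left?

61/96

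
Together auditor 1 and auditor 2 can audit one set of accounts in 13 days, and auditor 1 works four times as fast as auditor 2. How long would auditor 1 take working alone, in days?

Let auditor 2's rate be r; then auditor 1's rate is 4r, so together (4 + 1)r = 5r = 1/13.
Thus r = 1/65 per day.
Auditor 2 alone: 65 days; auditor 1 alone: 65/4 days.

65/4 days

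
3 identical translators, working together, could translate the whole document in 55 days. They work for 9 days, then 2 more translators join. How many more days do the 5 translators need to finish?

One translator does 1/165 of the job per day.
After 9 days with 3 translators, 9/55 is done (46/55 left).
With 5 translators the rate is 5/165 = 1/33, so the rest takes 46/55 ÷ 1/33 = 138/5 days.

138/5 days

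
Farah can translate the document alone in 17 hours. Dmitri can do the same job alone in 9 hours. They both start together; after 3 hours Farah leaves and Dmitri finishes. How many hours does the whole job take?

In the first 3 hours the combined rate is 26/153, so 26/51 of the job is done, leaving 25/51.
After Farah leaves the rate is 1/9 per hour; the remaining 25/51 takes 75/17 hours.
Total = 3 + 75/17 = 126/17 hours.

126/17 hours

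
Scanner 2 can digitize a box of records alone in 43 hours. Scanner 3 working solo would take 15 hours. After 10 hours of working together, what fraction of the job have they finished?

116/129

Combined rate: 1/43 + 1/15 = (15 + 43)/645 = 58/645 per hour.
In 10 hours they complete 10·58/645 = 116/129 of the job.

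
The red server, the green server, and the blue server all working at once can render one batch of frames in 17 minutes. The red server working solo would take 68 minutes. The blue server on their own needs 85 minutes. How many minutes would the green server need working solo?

Combined rate is 1/17 per minute.
Known contribution: 1/68 + 1/85 = (5 + 4)/340 = 9/340 per minute.
So the green server's rate is 1/17 − 9/340 = 11/340, meaning 340/11 minutes alone.

340/11 minutes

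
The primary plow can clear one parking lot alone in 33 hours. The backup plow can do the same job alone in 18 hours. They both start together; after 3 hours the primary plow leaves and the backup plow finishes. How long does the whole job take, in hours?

180/11 hours

In the first 3 hours the combined rate is 17/198, so 17/66 of the job is done, leaving 49/66.
After the primary plow leaves the rate is 1/18 per hour; the remaining 49/66 takes 147/11 hours.
Total = 3 + 147/11 = 180/11 hours.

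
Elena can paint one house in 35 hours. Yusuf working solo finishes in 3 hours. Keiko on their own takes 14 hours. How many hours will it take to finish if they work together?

Combined rate: 1/35 + 1/3 + 1/14 = (6 + 70 + 15)/210 = 91/210 = 13/30 per hour.
Time = 1 ÷ (13/30) = 30/13 hours.

30/13 hours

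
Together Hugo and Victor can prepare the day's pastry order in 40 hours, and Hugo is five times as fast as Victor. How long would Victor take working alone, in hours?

Let Victor's rate be r; then Hugo's rate is 5r, so together (5 + 1)r = 6r = 1/40.
Thus r = 1/240 per hour.
Victor alone: 240 hours; Hugo alone: 48 hours.

240 hours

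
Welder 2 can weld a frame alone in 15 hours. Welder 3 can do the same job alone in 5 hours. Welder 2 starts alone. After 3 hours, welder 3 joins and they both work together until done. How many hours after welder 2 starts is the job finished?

6 hours

In the first 3 hours welder 2 alone does 3/15 = 1/5 of the job, leaving 4/5.
Once everyone is working, combined rate: 1/15 + 1/5 = (1 + 3)/15 = 4/15 per hour.
Remaining 4/5 at 4/15 per hour takes 3 hours.
Total from the start = 3 + 3 = 6 hours.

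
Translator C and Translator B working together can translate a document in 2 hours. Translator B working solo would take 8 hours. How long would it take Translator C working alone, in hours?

8/3 hours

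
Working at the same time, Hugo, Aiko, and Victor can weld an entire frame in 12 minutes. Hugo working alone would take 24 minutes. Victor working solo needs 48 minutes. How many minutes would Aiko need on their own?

48 minutes

Combined rate is 1/12 per minute.
Known contribution: 1/24 + 1/48 = (2 + 1)/48 = 3/48 = 1/16 per minute.
So Aiko's rate is 1/12 − 1/16 = 1/48, meaning 48 minutes alone.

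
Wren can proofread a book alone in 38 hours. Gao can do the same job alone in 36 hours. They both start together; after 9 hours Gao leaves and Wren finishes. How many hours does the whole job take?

In the first 9 hours the combined rate is 37/684, so 37/76 of the job is done, leaving 39/76.
After Gao leaves the rate is 1/38 per hour; the remaining 39/76 takes 39/2 hours.
Total = 9 + 39/2 = 57/2 hours.

57/2 hours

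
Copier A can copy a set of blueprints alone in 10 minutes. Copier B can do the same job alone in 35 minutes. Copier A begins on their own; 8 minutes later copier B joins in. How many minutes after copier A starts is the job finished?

In the first 8 minutes copier A alone does 8/10 = 4/5 of the job, leaving 1/5.
Once everyone is working, combined rate: 1/10 + 1/35 = (7 + 2)/70 = 9/70 per minute.
Remaining 1/5 at 9/70 per minute takes 14/9 minutes.
Total from the start = 8 + 14/9 = 86/9 minutes.

86/9 minutes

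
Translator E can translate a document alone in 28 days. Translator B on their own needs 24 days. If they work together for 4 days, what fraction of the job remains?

Combined rate: 1/28 + 1/24 = (6 + 7)/168 = 13/168 per day.
In 4 days they complete 4·13/168 = 13/42 of the job.
So 29/42 remains.

29/42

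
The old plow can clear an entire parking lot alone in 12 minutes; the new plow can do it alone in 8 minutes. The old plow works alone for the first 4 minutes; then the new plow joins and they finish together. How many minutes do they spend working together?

16/5 minutes

In 4 minutes the old plow does 4/12 = 1/3 of the job, leaving 2/3.
The old plow and the new plow together work at 5/24 per minute, so finishing takes 2/3 ÷ 5/24 = 16/5 minutes.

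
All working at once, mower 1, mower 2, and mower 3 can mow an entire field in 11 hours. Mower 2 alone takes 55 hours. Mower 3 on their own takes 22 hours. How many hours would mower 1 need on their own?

Combined rate is 1/11 per hour.
Known contribution: 1/55 + 1/22 = (2 + 5)/110 = 7/110 per hour.
So mower 1's rate is 1/11 − 7/110 = 3/110, meaning 110/3 hours alone.

110/3 hours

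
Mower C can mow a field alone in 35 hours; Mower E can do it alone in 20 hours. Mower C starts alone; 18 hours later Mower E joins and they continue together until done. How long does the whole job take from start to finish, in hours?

266/11 hours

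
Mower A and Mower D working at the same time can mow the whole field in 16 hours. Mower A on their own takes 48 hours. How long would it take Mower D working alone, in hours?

24 hours

Combined rate is 1/16 per hour.
Known contribution: 1/48 per hour.
So Mower D's rate is 1/16 − 1/48 = 1/24, meaning 24 hours alone.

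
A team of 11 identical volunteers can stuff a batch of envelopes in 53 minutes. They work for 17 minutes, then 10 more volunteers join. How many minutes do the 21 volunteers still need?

One volunteer does 1/583 of the job per minute.
After 17 minutes with 11 volunteers, 17/53 is done (36/53 left).
With 21 volunteers the rate is 21/583, so the rest takes 36/53 ÷ 21/583 = 132/7 minutes.

132/7 minutes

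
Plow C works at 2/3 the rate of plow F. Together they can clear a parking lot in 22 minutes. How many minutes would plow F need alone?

Let plow F's rate be r; then plow C's rate is (2/3)r, so together (2/3 + 1)r = (5/3)r = 1/22.
Thus r = 3/110 per minute.
Plow F alone: 110/3 minutes; plow C alone: 55 minutes.

110/3 minutes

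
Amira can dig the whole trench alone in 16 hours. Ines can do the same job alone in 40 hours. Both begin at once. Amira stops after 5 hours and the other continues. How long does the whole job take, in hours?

In the first 5 hours the combined rate is 7/80, so 7/16 of the job is done, leaving 9/16.
After Amira leaves the rate is 1/40 per hour; the remaining 9/16 takes 45/2 hours.
Total = 5 + 45/2 = 55/2 hours.

55/2 hours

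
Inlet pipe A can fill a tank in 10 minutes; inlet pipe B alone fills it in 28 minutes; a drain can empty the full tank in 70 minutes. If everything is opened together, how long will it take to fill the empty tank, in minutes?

140/17 minutes

Net rate = 1/10 + 1/28 − 1/70 = (14 + 5 − 2)/140 = 17/140 per minute.
Filling time = 1 ÷ (17/140) = 140/17 minutes.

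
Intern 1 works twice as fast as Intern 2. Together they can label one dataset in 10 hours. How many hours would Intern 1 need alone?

15 hours

Let Intern 2's rate be r; then Intern 1's rate is 2r, so together (2 + 1)r = 3r = 1/10.
Thus r = 1/30 per hour.
Intern 2 alone: 30 hours; Intern 1 alone: 15 hours.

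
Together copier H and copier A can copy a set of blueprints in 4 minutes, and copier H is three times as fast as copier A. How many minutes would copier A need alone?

16 minutes

Let copier A's rate be r; then copier H's rate is 3r, so together (3 + 1)r = 4r = 1/4.
Thus r = 1/16 per minute.
Copier A alone: 16 minutes; copier H alone: 16/3 minutes.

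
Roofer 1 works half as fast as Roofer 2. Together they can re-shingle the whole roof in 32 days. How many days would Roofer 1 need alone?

Let Roofer 2's rate be r; then Roofer 1's rate is (1/2)r, so together (1/2 + 1)r = (3/2)r = 1/32.
Thus r = 1/48 per day.
Roofer 2 alone: 48 days; Roofer 1 alone: 96 days.

96 days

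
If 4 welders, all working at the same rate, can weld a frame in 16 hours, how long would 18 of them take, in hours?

Total work is 4·16 = 64 welder-hours.
With 18 welders: 64/18 = 32/9 hours.

32/9 hours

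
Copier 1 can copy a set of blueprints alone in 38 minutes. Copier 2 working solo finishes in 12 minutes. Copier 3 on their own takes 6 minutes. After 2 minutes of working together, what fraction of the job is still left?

17/38

Combined rate: 1/38 + 1/12 + 1/6 = (6 + 19 + 38)/228 = 63/228 = 21/76 per minute.
In 2 minutes they complete 2·21/76 = 21/38 of the job.
So 17/38 remains.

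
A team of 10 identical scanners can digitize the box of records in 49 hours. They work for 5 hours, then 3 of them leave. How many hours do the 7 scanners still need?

One scanner does 1/490 of the job per hour.
After 5 hours with 10 scanners, 5/49 is done (44/49 left).
With 7 scanners the rate is 7/490 = 1/70, so the rest takes 44/49 ÷ 1/70 = 440/7 hours.

440/7 hours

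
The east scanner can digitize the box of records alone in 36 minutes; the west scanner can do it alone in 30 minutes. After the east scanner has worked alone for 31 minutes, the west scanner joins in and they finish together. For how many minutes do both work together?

In 31 minutes the east scanner does 31/36 of the job, leaving 5/36.
The east scanner and the west scanner together work at 11/180 per minute, so finishing takes 5/36 ÷ 11/180 = 25/11 minutes.

25/11 minutes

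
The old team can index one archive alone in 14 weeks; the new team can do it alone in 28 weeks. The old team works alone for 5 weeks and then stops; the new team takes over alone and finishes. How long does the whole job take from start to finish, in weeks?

In 5 weeks the old team does 5/14 of the job, leaving 9/14.
The new team works at 1/28 per week, so finishing takes 9/14 ÷ 1/28 = 18 weeks.
Total time = 5 + 18 = 23 weeks.

23 weeks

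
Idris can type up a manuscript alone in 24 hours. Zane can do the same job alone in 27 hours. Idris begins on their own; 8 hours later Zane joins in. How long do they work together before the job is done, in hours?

144/17 hours

In the first 8 hours Idris alone does 8/24 = 1/3 of the job, leaving 2/3.
Once everyone is working, combined rate: 1/24 + 1/27 = (9 + 8)/216 = 17/216 per hour.
Remaining 2/3 at 17/216 per hour takes 144/17 hours.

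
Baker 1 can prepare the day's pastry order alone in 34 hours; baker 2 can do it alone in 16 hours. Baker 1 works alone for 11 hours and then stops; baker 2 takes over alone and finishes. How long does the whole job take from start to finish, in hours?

In 11 hours baker 1 does 11/34 of the job, leaving 23/34.
Baker 2 works at 1/16 per hour, so finishing takes 23/34 ÷ 1/16 = 184/17 hours.
Total time = 11 + 184/17 = 371/17 hours.

371/17 hours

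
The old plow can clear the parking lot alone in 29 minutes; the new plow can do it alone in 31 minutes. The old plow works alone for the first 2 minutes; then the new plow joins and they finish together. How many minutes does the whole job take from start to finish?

319/20 minutes

In 2 minutes the old plow does 2/29 of the job, leaving 27/29.
The old plow and the new plow together work at 60/899 per minute, so finishing takes 27/29 ÷ 60/899 = 279/20 minutes.
Total time = 2 + 279/20 = 319/20 minutes.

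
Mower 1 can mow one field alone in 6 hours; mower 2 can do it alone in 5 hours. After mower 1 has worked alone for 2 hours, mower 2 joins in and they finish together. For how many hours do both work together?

In 2 hours mower 1 does 2/6 = 1/3 of the job, leaving 2/3.
Mower 1 and mower 2 together work at 11/30 per hour, so finishing takes 2/3 ÷ 11/30 = 20/11 hours.

20/11 hours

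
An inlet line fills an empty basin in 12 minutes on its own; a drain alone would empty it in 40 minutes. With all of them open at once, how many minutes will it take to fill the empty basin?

Net rate = 1/12 − 1/40 = (10 − 3)/120 = 7/120 per minute.
Filling time = 1 ÷ (7/120) = 120/7 minutes.

120/7 minutes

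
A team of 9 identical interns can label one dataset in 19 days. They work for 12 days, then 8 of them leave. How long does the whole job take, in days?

One intern does 1/171 of the job per day.
After 12 days with 9 interns, 12/19 is done (7/19 left).
With 1 intern the rate is 1/171, so the rest takes 7/19 ÷ 1/171 = 63 days.
Total = 12 + 63 = 75 days.

75 days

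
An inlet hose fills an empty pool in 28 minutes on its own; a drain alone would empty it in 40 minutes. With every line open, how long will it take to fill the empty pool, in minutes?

280/3 minutes

Net rate = 1/28 − 1/40 = (10 − 7)/280 = 3/280 per minute.
Filling time = 1 ÷ (3/280) = 280/3 minutes.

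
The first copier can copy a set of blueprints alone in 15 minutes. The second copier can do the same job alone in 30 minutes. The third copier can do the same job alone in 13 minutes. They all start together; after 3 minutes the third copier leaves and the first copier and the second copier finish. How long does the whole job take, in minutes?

In the first 3 minutes the combined rate is 23/130, so 69/130 of the job is done, leaving 61/130.
After the third copier leaves the rate is 1/10 per minute; the remaining 61/130 takes 61/13 minutes.
Total = 3 + 61/13 = 100/13 minutes.

100/13 minutes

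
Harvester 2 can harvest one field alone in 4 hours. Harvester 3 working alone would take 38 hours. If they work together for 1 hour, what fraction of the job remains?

Combined rate: 1/4 + 1/38 = (19 + 2)/76 = 21/76 per hour.
In 1 hour they complete 1·21/76 = 21/76 of the job.
So 55/76 remains.

55/76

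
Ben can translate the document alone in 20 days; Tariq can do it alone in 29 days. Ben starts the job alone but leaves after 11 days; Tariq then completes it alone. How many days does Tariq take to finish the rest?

261/20 days

In 11 days Ben does 11/20 of the job, leaving 9/20.
Tariq works at 1/29 per day, so finishing takes 9/20 ÷ 1/29 = 261/20 days.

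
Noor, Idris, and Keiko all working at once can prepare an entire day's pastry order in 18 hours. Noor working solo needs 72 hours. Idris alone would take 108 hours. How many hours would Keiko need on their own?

216/7 hours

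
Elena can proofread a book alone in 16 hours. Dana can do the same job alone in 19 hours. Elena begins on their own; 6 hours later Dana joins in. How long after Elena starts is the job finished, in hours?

In the first 6 hours Elena alone does 6/16 = 3/8 of the job, leaving 5/8.
Once everyone is working, combined rate: 1/16 + 1/19 = (19 + 16)/304 = 35/304 per hour.
Remaining 5/8 at 35/304 per hour takes 38/7 hours.
Total from the start = 6 + 38/7 = 80/7 hours.

80/7 hours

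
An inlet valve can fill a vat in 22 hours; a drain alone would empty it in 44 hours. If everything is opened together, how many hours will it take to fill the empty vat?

44 hours

Net rate = 1/22 − 1/44 = (2 − 1)/44 = 1/44 per hour.
Filling time = 1 ÷ (1/44) = 44 hours.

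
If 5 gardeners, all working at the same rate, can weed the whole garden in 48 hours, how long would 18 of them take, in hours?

Total work is 5·48 = 240 gardener-hours.
With 18 gardeners: 240/18 = 40/3 hours.

40/3 hours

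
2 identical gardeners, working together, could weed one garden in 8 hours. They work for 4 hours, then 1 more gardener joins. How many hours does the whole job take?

20/3 hours

One gardener does 1/16 of the job per hour.
After 4 hours with 2 gardeners, 1/2 is done (1/2 left).
With 3 gardeners the rate is 3/16, so the rest takes 1/2 ÷ 3/16 = 8/3 hours.
Total = 4 + 8/3 = 20/3 hours.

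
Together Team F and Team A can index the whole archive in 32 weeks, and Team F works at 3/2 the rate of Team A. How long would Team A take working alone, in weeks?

Let Team A's rate be r; then Team F's rate is (3/2)r, so together (3/2 + 1)r = (5/2)r = 1/32.
Thus r = 1/80 per week.
Team A alone: 80 weeks; Team F alone: 160/3 weeks.

80 weeks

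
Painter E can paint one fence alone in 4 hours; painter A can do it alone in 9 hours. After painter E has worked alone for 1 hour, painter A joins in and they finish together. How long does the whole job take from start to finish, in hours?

In 1 hour painter E does 1/4 of the job, leaving 3/4.
Painter E and painter A together work at 13/36 per hour, so finishing takes 3/4 ÷ 13/36 = 27/13 hours.
Total time = 1 + 27/13 = 40/13 hours.

40/13 hours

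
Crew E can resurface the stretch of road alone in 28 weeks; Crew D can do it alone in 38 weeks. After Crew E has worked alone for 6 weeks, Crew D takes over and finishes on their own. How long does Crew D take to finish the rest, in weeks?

In 6 weeks Crew E does 6/28 = 3/14 of the job, leaving 11/14.
Crew D works at 1/38 per week, so finishing takes 11/14 ÷ 1/38 = 209/7 weeks.

209/7 weeks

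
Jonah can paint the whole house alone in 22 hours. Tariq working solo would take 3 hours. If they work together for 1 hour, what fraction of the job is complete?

Combined rate: 1/22 + 1/3 = (3 + 22)/66 = 25/66 per hour.
In 1 hour they complete 1·25/66 = 25/66 of the job.

25/66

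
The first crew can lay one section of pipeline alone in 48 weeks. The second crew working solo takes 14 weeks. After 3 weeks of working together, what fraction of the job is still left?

81/112

Combined rate: 1/48 + 1/14 = (7 + 24)/336 = 31/336 per week.
In 3 weeks they complete 3·31/336 = 31/112 of the job.
So 81/112 remains.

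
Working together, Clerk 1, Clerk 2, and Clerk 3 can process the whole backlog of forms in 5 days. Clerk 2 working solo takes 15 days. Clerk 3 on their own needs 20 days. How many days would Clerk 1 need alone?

12 days

Combined rate is 1/5 per day.
Known contribution: 1/15 + 1/20 = (4 + 3)/60 = 7/60 per day.
So Clerk 1's rate is 1/5 − 7/60 = 1/12, meaning 12 days alone.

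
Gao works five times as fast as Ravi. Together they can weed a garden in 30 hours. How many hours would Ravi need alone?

Let Ravi's rate be r; then Gao's rate is 5r, so together (5 + 1)r = 6r = 1/30.
Thus r = 1/180 per hour.
Ravi alone: 180 hours; Gao alone: 36 hours.

180 hours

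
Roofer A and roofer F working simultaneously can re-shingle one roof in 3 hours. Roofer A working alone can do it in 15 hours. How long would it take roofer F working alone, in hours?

15/4 hours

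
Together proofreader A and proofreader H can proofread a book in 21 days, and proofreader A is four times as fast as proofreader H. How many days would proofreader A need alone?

105/4 days

Let proofreader H's rate be r; then proofreader A's rate is 4r, so together (4 + 1)r = 5r = 1/21.
Thus r = 1/105 per day.
Proofreader H alone: 105 days; proofreader A alone: 105/4 days.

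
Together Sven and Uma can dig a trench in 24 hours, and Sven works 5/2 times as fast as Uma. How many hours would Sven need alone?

168/5 hours

Let Uma's rate be r; then Sven's rate is (5/2)r, so together (5/2 + 1)r = (7/2)r = 1/24.
Thus r = 1/84 per hour.
Uma alone: 84 hours; Sven alone: 168/5 hours.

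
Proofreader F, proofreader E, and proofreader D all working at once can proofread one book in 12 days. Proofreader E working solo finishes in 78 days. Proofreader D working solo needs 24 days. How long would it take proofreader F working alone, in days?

104/3 days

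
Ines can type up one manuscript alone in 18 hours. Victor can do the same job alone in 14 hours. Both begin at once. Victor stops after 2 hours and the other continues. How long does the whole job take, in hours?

In the first 2 hours the combined rate is 8/63, so 16/63 of the job is done, leaving 47/63.
After Victor leaves the rate is 1/18 per hour; the remaining 47/63 takes 94/7 hours.
Total = 2 + 94/7 = 108/7 hours.

108/7 hours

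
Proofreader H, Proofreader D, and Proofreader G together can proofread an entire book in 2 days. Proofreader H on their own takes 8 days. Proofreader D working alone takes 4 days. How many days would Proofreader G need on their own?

8 days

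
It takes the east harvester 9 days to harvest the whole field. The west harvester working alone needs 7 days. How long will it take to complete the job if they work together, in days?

With two workers the combined time is the product over the sum: 9·7/(9+7) = 63/16 days.

63/16 days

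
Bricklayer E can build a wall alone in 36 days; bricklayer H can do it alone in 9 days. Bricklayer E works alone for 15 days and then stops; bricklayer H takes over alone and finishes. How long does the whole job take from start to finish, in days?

81/4 days

In 15 days bricklayer E does 15/36 = 5/12 of the job, leaving 7/12.
Bricklayer H works at 1/9 per day, so finishing takes 7/12 ÷ 1/9 = 21/4 days.
Total time = 15 + 21/4 = 81/4 days.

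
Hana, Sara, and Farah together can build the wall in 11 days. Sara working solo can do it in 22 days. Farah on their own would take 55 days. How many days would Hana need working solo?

Combined rate is 1/11 per day.
Known contribution: 1/22 + 1/55 = (5 + 2)/110 = 7/110 per day.
So Hana's rate is 1/11 − 7/110 = 3/110, meaning 110/3 days alone.

110/3 days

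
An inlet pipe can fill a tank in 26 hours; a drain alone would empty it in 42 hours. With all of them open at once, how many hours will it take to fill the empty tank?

Net rate = 1/26 − 1/42 = (21 − 13)/546 = 8/546 = 4/273 per hour.
Filling time = 1 ÷ (4/273) = 273/4 hours.

273/4 hours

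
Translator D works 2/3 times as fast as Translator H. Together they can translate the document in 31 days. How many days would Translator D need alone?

Let Translator H's rate be r; then Translator D's rate is (2/3)r, so together (2/3 + 1)r = (5/3)r = 1/31.
Thus r = 3/155 per day.
Translator H alone: 155/3 days; Translator D alone: 155/2 days.

155/2 days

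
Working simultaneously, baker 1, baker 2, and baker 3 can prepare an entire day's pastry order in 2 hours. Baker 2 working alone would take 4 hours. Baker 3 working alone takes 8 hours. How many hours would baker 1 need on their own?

8 hours

Combined rate is 1/2 per hour.
Known contribution: 1/4 + 1/8 = (2 + 1)/8 = 3/8 per hour.
So baker 1's rate is 1/2 − 3/8 = 1/8, meaning 8 hours alone.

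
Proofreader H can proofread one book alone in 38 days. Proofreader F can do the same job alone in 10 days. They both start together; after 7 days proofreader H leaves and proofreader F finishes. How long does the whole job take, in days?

In the first 7 days the combined rate is 12/95, so 84/95 of the job is done, leaving 11/95.
After proofreader H leaves the rate is 1/10 per day; the remaining 11/95 takes 22/19 days.
Total = 7 + 22/19 = 155/19 days.

155/19 days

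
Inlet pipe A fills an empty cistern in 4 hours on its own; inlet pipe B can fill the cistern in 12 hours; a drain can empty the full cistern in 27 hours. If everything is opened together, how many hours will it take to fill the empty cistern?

27/8 hours

Net rate = 1/4 + 1/12 − 1/27 = (27 + 9 − 4)/108 = 32/108 = 8/27 per hour.
Filling time = 1 ÷ (8/27) = 27/8 hours.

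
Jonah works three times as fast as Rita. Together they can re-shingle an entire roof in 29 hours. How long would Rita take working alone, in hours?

116 hours

Let Rita's rate be r; then Jonah's rate is 3r, so together (3 + 1)r = 4r = 1/29.
Thus r = 1/116 per hour.
Rita alone: 116 hours; Jonah alone: 116/3 hours.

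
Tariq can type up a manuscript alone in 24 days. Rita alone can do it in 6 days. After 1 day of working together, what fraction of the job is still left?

Combined rate: 1/24 + 1/6 = (1 + 4)/24 = 5/24 per day.
In 1 day they complete 1·5/24 = 5/24 of the job.
So 19/24 remains.

19/24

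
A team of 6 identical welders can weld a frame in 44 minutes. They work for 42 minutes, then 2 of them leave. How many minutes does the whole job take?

45 minutes

One welder does 1/264 of the job per minute.
After 42 minutes with 6 welders, 21/22 is done (1/22 left).
With 4 welders the rate is 4/264 = 1/66, so the rest takes 1/22 ÷ 1/66 = 3 minutes.
Total = 42 + 3 = 45 minutes.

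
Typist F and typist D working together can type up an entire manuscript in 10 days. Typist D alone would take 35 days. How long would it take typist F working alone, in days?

Combined rate is 1/10 per day.
Known contribution: 1/35 per day.
So typist F's rate is 1/10 − 1/35 = 1/14, meaning 14 days alone.

14 days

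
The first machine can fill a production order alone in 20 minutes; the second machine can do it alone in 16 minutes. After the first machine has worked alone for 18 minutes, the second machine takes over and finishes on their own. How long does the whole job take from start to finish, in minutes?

98/5 minutes

In 18 minutes the first machine does 18/20 = 9/10 of the job, leaving 1/10.
The second machine works at 1/16 per minute, so finishing takes 1/10 ÷ 1/16 = 8/5 minutes.
Total time = 18 + 8/5 = 98/5 minutes.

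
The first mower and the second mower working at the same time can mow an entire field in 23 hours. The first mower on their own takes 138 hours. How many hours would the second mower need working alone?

138/5 hours

Combined rate is 1/23 per hour.
Known contribution: 1/138 per hour.
So the second mower's rate is 1/23 − 1/138 = 5/138, meaning 138/5 hours alone.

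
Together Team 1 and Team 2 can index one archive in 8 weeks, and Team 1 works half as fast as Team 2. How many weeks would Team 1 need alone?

24 weeks

Let Team 2's rate be r; then Team 1's rate is (1/2)r, so together (1/2 + 1)r = (3/2)r = 1/8.
Thus r = 1/12 per week.
Team 2 alone: 12 weeks; Team 1 alone: 24 weeks.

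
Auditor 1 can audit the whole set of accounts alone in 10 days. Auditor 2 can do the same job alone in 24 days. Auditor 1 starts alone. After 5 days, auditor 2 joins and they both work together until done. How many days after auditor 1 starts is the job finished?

145/17 days

In the first 5 days auditor 1 alone does 5/10 = 1/2 of the job, leaving 1/2.
Once everyone is working, combined rate: 1/10 + 1/24 = (12 + 5)/120 = 17/120 per day.
Remaining 1/2 at 17/120 per day takes 60/17 days.
Total from the start = 5 + 60/17 = 145/17 days.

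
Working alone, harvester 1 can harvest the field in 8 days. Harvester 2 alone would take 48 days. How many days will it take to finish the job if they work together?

With two workers the combined time is the product over the sum: 8·48/(8+48) = 384/56 = 48/7 days.

48/7 days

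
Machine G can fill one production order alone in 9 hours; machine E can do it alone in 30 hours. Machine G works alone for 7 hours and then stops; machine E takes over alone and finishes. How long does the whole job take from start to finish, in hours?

In 7 hours machine G does 7/9 of the job, leaving 2/9.
Machine E works at 1/30 per hour, so finishing takes 2/9 ÷ 1/30 = 20/3 hours.
Total time = 7 + 20/3 = 41/3 hours.

41/3 hours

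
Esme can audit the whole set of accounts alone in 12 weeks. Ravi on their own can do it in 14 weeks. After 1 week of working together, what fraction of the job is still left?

71/84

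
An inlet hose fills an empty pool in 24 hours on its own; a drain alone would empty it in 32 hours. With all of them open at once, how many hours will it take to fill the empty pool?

96 hours

Net rate = 1/24 − 1/32 = (4 − 3)/96 = 1/96 per hour.
Filling time = 1 ÷ (1/96) = 96 hours.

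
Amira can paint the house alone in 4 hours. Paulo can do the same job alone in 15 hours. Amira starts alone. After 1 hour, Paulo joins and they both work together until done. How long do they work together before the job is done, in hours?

45/19 hours

In the first 1 hour Amira alone does 1/4 of the job, leaving 3/4.
Once everyone is working, combined rate: 1/4 + 1/15 = (15 + 4)/60 = 19/60 per hour.
Remaining 3/4 at 19/60 per hour takes 45/19 hours.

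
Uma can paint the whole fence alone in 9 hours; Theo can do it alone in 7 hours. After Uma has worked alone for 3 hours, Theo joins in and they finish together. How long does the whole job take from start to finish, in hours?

45/8 hours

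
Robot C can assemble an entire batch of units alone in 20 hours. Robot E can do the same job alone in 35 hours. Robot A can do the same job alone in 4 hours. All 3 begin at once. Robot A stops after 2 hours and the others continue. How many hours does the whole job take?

70/11 hours

In the first 2 hours the combined rate is 23/70, so 23/35 of the job is done, leaving 12/35.
After robot A leaves the rate is 11/140 per hour; the remaining 12/35 takes 48/11 hours.
Total = 2 + 48/11 = 70/11 hours.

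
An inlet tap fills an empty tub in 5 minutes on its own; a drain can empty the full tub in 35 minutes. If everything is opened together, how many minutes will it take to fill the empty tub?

35/6 minutes

Net rate = 1/5 − 1/35 = (7 − 1)/35 = 6/35 per minute.
Filling time = 1 ÷ (6/35) = 35/6 minutes.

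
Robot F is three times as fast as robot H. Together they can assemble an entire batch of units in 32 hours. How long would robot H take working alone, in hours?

128 hours

Let robot H's rate be r; then robot F's rate is 3r, so together (3 + 1)r = 4r = 1/32.
Thus r = 1/128 per hour.
Robot H alone: 128 hours; robot F alone: 128/3 hours.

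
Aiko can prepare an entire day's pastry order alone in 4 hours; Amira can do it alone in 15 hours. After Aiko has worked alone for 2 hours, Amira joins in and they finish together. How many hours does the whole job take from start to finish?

68/19 hours

In 2 hours Aiko does 2/4 = 1/2 of the job, leaving 1/2.
Aiko and Amira together work at 19/60 per hour, so finishing takes 1/2 ÷ 19/60 = 30/19 hours.
Total time = 2 + 30/19 = 68/19 hours.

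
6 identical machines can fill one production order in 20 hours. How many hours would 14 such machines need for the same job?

60/7 hours

Total work is 6·20 = 120 machine-hours.
With 14 machines: 120/14 = 60/7 hours.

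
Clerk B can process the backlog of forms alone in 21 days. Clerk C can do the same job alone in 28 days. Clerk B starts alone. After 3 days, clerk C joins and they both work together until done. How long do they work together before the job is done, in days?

In the first 3 days clerk B alone does 3/21 = 1/7 of the job, leaving 6/7.
Once everyone is working, combined rate: 1/21 + 1/28 = (4 + 3)/84 = 7/84 = 1/12 per day.
Remaining 6/7 at 1/12 per day takes 72/7 days.

72/7 days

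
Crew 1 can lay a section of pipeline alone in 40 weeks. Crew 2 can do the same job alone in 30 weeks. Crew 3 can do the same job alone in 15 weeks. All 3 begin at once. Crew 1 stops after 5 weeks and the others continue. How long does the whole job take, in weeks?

35/4 weeks

In the first 5 weeks the combined rate is 1/8, so 5/8 of the job is done, leaving 3/8.
After crew 1 leaves the rate is 1/10 per week; the remaining 3/8 takes 15/4 weeks.
Total = 5 + 15/4 = 35/4 weeks.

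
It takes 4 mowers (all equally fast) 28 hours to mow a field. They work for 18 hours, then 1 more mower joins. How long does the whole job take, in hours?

One mower does 1/112 of the job per hour.
After 18 hours with 4 mowers, 9/14 is done (5/14 left).
With 5 mowers the rate is 5/112, so the rest takes 5/14 ÷ 5/112 = 8 hours.
Total = 18 + 8 = 26 hours.

26 hours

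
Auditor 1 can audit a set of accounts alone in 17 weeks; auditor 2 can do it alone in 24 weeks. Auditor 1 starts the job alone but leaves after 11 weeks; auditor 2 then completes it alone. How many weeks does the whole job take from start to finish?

In 11 weeks auditor 1 does 11/17 of the job, leaving 6/17.
Auditor 2 works at 1/24 per week, so finishing takes 6/17 ÷ 1/24 = 144/17 weeks.
Total time = 11 + 144/17 = 331/17 weeks.

331/17 weeks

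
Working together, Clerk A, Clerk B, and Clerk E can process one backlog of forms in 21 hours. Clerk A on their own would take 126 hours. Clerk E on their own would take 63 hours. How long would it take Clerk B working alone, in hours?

42 hours

Combined rate is 1/21 per hour.
Known contribution: 1/126 + 1/63 = (1 + 2)/126 = 3/126 = 1/42 per hour.
So Clerk B's rate is 1/21 − 1/42 = 1/42, meaning 42 hours alone.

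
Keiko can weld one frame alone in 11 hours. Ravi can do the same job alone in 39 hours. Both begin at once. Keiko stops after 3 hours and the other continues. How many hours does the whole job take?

In the first 3 hours the combined rate is 50/429, so 50/143 of the job is done, leaving 93/143.
After Keiko leaves the rate is 1/39 per hour; the remaining 93/143 takes 279/11 hours.
Total = 3 + 279/11 = 312/11 hours.

312/11 hours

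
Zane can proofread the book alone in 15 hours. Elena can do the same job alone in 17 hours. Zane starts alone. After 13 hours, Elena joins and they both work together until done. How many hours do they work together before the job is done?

In the first 13 hours Zane alone does 13/15 of the job, leaving 2/15.
Once everyone is working, combined rate: 1/15 + 1/17 = (17 + 15)/255 = 32/255 per hour.
Remaining 2/15 at 32/255 per hour takes 17/16 hours.

17/16 hours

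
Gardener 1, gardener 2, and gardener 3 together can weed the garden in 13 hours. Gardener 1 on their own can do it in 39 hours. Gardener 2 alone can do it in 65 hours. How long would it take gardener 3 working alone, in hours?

195/7 hours

Combined rate is 1/13 per hour.
Known contribution: 1/39 + 1/65 = (5 + 3)/195 = 8/195 per hour.
So gardener 3's rate is 1/13 − 8/195 = 7/195, meaning 195/7 hours alone.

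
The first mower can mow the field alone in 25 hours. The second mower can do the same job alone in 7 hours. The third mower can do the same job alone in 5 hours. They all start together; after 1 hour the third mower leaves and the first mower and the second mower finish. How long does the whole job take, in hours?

35/8 hours

In the first 1 hour the combined rate is 67/175, so 67/175 of the job is done, leaving 108/175.
After the third mower leaves the rate is 32/175 per hour; the remaining 108/175 takes 27/8 hours.
Total = 1 + 27/8 = 35/8 hours.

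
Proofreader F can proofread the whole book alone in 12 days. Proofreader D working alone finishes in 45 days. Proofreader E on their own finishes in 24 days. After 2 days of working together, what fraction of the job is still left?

Combined rate: 1/12 + 1/45 + 1/24 = (30 + 8 + 15)/360 = 53/360 per day.
In 2 days they complete 2·53/360 = 53/180 of the job.
So 127/180 remains.

127/180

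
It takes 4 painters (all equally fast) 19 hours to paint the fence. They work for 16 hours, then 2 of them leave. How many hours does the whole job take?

22 hours

One painter does 1/76 of the job per hour.
After 16 hours with 4 painters, 16/19 is done (3/19 left).
With 2 painters the rate is 2/76 = 1/38, so the rest takes 3/19 ÷ 1/38 = 6 hours.
Total = 16 + 6 = 22 hours.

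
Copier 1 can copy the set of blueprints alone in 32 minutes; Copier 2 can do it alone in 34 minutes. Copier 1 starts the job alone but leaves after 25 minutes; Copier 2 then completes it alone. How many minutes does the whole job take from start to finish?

519/16 minutes

In 25 minutes Copier 1 does 25/32 of the job, leaving 7/32.
Copier 2 works at 1/34 per minute, so finishing takes 7/32 ÷ 1/34 = 119/16 minutes.
Total time = 25 + 119/16 = 519/16 minutes.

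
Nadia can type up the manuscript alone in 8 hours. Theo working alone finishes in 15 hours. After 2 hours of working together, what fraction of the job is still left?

Combined rate: 1/8 + 1/15 = (15 + 8)/120 = 23/120 per hour.
In 2 hours they complete 2·23/120 = 23/60 of the job.
So 37/60 remains.

37/60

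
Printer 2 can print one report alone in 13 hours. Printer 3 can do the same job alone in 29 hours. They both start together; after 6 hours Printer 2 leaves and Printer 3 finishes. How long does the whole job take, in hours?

203/13 hours

In the first 6 hours the combined rate is 42/377, so 252/377 of the job is done, leaving 125/377.
After Printer 2 leaves the rate is 1/29 per hour; the remaining 125/377 takes 125/13 hours.
Total = 6 + 125/13 = 203/13 hours.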